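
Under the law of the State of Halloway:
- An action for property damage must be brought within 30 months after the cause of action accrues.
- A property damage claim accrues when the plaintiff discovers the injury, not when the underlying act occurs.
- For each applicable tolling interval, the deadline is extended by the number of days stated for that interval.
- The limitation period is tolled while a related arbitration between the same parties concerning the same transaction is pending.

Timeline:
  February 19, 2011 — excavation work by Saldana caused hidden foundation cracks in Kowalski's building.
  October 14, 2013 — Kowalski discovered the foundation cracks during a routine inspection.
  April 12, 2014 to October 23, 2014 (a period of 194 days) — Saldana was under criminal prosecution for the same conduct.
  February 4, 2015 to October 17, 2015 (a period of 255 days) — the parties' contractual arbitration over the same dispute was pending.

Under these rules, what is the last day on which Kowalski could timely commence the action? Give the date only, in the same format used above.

December 25, 2016

Under the discovery rule, the claim accrued on October 14, 2013, when Kowalski discovered the injury — not on the February 19, 2011 date of the underlying act.
Adding the 30 months base period to October 14, 2013 gives a deadline of April 14, 2016, before any tolling.
The pending related arbitration from February 4, 2015 to October 17, 2015 tolled the period for 255 days, extending the deadline to December 25, 2016.
No stated provision tolls the period for a criminal prosecution, so the interval from April 12, 2014 to October 23, 2014 has no effect on the deadline.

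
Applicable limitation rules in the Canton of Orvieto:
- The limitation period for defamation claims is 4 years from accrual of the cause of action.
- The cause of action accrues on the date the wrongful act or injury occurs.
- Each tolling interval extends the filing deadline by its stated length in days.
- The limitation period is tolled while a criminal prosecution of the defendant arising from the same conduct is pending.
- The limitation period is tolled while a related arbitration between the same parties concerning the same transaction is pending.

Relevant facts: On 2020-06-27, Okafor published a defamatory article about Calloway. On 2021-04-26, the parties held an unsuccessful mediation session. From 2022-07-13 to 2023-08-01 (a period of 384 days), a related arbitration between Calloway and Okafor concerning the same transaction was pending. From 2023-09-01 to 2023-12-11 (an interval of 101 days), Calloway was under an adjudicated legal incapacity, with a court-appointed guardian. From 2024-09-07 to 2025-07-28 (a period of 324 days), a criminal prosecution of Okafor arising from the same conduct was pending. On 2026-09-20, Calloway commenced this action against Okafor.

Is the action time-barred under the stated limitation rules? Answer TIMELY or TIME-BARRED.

The limitation period began to run on 2020-06-27.
Adding the 4 years base period to 2020-06-27 gives a deadline of 2024-06-27, before any tolling.
Because the pending related arbitration ran from 2022-07-13 to 2023-08-01, the deadline is extended by 384 days to 2025-07-16.
The pending criminal prosecution from 2024-09-07 to 2025-07-28 tolled the period for 324 days, extending the deadline to 2026-06-05.
No stated provision tolls the period for the plaintiff's incapacity, so the interval from 2023-09-01 to 2023-12-11 has no effect on the deadline.
The other events in the timeline have no effect on the limitation period under the stated rules.
The 2026-09-20 filing falls after the 2026-06-05 deadline; the claim is time-barred.

TIME-BARRED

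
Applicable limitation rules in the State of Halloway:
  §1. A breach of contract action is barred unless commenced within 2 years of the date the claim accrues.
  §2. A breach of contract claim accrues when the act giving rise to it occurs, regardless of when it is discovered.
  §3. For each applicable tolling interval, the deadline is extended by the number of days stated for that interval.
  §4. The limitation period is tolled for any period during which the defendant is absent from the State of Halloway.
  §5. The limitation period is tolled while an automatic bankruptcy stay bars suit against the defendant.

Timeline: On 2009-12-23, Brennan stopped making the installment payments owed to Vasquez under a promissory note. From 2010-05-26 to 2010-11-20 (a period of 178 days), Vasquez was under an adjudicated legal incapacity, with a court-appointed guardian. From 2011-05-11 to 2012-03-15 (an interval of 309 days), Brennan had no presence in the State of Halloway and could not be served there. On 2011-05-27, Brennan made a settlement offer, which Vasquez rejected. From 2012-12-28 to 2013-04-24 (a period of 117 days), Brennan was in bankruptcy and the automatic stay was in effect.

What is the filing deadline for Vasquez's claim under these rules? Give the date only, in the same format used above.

2012-10-27

The limitation period began to run on 2009-12-23.
2 years from 2009-12-23 is 2011-12-23.
The period was tolled for 309 days by the defendant's absence from the jurisdiction (2011-05-11 to 2012-03-15), pushing the deadline to 2012-10-27.
The automatic bankruptcy stay starting 2012-12-28 came too late — the period had run on 2012-10-27 — and so does not extend the deadline.
The plaintiff's legal incapacity from 2010-05-26 to 2010-11-20 does not toll the period, because no stated rule makes the plaintiff's incapacity a tolling event.
The other events in the timeline have no effect on the limitation period under the stated rules.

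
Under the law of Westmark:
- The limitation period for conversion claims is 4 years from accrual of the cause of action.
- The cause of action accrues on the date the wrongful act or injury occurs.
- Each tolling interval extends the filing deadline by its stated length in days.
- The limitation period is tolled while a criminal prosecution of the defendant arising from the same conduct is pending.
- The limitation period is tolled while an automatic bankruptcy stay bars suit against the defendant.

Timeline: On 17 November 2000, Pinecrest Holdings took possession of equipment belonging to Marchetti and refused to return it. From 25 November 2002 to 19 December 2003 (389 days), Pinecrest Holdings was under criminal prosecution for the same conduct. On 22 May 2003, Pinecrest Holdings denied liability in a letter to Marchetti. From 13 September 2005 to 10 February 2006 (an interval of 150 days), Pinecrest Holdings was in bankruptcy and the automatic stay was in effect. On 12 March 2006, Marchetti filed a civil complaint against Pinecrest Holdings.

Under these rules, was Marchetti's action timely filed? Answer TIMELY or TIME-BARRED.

TIMELY

The cause of action accrued on 17 November 2000, the date of the act.
4 years from 17 November 2000 is 17 November 2004.
Because the pending criminal prosecution ran from 25 November 2002 to 19 December 2003, the deadline is extended by 389 days to 11 December 2005.
The automatic bankruptcy stay from 13 September 2005 to 10 February 2006 tolled the period for 150 days, extending the deadline to 10 May 2006.
None of the other events listed affects the running of the period under the stated rules.
The 12 March 2006 filing precedes the 10 May 2006 deadline; the claim is timely.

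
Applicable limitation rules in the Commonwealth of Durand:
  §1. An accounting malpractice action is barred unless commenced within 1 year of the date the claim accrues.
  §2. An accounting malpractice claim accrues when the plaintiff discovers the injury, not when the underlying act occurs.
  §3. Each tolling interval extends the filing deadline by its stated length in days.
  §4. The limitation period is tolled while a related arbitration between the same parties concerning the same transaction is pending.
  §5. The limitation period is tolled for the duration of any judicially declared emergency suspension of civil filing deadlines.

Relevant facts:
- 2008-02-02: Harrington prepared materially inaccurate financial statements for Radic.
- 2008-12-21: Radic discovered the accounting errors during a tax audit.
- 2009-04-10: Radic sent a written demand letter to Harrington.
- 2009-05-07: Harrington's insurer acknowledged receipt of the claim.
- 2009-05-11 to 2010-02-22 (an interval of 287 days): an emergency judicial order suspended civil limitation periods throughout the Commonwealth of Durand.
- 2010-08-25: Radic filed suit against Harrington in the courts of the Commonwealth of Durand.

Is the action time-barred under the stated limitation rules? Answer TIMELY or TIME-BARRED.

TIMELY

The claim did not accrue until Radic discovered the injury on 2008-12-21; the 2008-02-02 act date does not start the clock under the stated rule.
1 year from 2008-12-21 is 2009-12-21.
The period was tolled for 287 days by the emergency suspension of filing deadlines (2009-05-11 to 2010-02-22), pushing the deadline to 2010-10-04.
None of the other events listed affects the running of the period under the stated rules.
Filing on 2010-08-25 beat the 2010-10-04 deadline — the action is timely.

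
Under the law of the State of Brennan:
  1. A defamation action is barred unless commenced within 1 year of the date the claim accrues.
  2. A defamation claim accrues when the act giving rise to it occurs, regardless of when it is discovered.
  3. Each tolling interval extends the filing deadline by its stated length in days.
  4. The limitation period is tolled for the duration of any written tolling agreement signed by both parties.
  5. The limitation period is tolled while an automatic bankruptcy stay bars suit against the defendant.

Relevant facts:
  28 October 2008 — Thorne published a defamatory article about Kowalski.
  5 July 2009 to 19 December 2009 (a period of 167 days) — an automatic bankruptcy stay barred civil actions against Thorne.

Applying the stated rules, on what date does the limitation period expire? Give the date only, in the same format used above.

The claim accrued on 28 October 2008, when the wrongful act occurred.
1 year from 28 October 2008 is 28 October 2009.
The automatic bankruptcy stay from 5 July 2009 to 19 December 2009 tolled the period for 167 days, extending the deadline to 13 April 2010.

13 April 2010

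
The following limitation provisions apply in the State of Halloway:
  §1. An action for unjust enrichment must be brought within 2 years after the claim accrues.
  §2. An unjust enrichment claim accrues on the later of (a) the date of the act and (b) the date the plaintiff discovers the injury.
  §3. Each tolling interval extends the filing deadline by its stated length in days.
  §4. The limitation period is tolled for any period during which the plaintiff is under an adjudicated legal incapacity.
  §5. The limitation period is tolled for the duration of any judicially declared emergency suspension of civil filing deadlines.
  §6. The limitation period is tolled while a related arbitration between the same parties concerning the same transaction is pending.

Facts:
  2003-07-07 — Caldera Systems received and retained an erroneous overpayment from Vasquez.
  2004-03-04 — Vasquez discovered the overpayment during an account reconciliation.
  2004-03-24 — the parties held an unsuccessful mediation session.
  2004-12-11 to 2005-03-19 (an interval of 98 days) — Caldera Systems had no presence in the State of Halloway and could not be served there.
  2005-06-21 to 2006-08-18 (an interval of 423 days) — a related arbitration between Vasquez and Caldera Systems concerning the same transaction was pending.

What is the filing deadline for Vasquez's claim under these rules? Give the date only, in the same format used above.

Because discovery on 2004-03-04 post-dates the 2003-07-07 act, accrual under the later-of rule falls on 2004-03-04.
Adding the 2 years base period to 2004-03-04 gives a deadline of 2006-03-04, before any tolling.
The pending related arbitration from 2005-06-21 to 2006-08-18 tolled the period for 423 days, extending the deadline to 2007-05-01.
No stated provision tolls the period for the defendant's absence, so the interval from 2004-12-11 to 2005-03-19 has no effect on the deadline.
None of the other events listed affects the running of the period under the stated rules.

2007-05-01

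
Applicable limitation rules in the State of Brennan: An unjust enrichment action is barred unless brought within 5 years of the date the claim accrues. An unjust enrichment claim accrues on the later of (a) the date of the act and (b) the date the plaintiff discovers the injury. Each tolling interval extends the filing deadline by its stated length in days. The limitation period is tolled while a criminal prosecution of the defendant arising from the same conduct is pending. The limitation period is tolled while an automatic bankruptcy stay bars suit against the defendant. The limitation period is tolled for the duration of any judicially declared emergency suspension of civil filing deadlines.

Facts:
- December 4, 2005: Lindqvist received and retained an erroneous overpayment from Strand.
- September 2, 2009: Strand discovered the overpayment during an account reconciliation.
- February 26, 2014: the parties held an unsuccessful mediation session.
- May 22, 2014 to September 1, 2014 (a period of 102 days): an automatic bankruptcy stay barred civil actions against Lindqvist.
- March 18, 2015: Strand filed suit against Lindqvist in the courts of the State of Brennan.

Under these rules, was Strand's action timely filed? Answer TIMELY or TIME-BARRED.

Because discovery on September 2, 2009 post-dates the December 4, 2005 act, accrual under the later-of rule falls on September 2, 2009.
5 years from September 2, 2009 is September 2, 2014.
The automatic bankruptcy stay from May 22, 2014 to September 1, 2014 tolled the period for 102 days, extending the deadline to December 13, 2014.
None of the other events listed affects the running of the period under the stated rules.
Strand filed on March 18, 2015, after the December 13, 2014 deadline, so the action is time-barred.

TIME-BARRED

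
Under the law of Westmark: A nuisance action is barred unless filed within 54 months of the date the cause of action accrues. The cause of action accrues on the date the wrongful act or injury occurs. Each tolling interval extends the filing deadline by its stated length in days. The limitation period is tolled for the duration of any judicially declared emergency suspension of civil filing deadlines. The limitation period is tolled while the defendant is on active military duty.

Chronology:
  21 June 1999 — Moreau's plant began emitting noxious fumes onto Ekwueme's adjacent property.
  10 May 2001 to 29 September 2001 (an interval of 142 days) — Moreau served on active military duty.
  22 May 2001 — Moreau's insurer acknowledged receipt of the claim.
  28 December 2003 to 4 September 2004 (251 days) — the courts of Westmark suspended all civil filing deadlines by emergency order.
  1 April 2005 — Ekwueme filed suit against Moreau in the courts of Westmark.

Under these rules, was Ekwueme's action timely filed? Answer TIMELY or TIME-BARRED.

TIME-BARRED

The cause of action accrued on 21 June 1999, the date of the act.
Adding the 54 months base period to 21 June 1999 gives a deadline of 21 December 2003, before any tolling.
The defendant's active military service from 10 May 2001 to 29 September 2001 tolled the period for 142 days, extending the deadline to 11 May 2004.
The emergency suspension of filing deadlines from 28 December 2003 to 4 September 2004 tolled the period for 251 days, extending the deadline to 17 January 2005.
Nothing else in the chronology tolls or restarts the period.
Filing on 1 April 2005 missed the 17 January 2005 deadline — the action is time-barred.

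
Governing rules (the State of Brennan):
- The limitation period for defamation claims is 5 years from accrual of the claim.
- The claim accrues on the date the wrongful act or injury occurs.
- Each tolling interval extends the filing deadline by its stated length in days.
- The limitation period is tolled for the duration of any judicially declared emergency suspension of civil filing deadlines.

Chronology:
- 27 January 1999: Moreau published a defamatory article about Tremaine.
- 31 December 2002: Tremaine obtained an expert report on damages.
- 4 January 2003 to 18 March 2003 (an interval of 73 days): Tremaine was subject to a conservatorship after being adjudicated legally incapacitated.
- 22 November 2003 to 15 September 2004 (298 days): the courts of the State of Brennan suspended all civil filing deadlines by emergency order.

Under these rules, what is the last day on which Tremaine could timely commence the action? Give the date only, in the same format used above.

The claim accrued on 27 January 1999, when the wrongful act occurred.
The untolled deadline — 5 years after 27 January 1999 — is 27 January 2004.
Because the emergency suspension of filing deadlines ran from 22 November 2003 to 15 September 2004, the deadline is extended by 298 days to 20 November 2004.
The plaintiff's legal incapacity from 4 January 2003 to 18 March 2003 does not toll the period, because no stated rule makes the plaintiff's incapacity a tolling event.
None of the other events listed affects the running of the period under the stated rules.

20 November 2004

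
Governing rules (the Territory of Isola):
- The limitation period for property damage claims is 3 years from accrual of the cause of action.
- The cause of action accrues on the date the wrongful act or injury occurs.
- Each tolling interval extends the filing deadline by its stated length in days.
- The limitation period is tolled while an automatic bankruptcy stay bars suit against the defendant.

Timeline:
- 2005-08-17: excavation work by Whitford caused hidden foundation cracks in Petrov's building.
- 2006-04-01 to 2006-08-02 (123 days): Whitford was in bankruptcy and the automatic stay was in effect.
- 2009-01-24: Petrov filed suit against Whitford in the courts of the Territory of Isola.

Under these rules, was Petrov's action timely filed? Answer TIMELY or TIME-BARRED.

TIME-BARRED

The cause of action accrued on 2005-08-17, the date of the act.
The untolled deadline — 3 years after 2005-08-17 — is 2008-08-17.
Because the automatic bankruptcy stay ran from 2006-04-01 to 2006-08-02, the deadline is extended by 123 days to 2008-12-18.
The 2009-01-24 filing falls after the 2008-12-18 deadline; the claim is time-barred.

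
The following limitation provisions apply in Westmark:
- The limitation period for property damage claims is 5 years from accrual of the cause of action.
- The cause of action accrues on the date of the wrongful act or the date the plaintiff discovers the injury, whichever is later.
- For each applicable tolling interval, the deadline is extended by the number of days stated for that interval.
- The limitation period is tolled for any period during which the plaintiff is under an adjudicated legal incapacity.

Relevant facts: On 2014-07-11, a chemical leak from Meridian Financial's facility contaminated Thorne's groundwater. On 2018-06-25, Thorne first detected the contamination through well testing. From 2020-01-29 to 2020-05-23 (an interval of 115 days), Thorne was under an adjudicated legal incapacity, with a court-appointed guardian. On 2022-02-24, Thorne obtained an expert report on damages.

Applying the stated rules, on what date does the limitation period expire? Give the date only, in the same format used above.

2023-10-18

Because discovery on 2018-06-25 post-dates the 2014-07-11 act, accrual under the later-of rule falls on 2018-06-25.
Adding the 5 years base period to 2018-06-25 gives a deadline of 2023-06-25, before any tolling.
The period was tolled for 115 days by the plaintiff's legal incapacity (2020-01-29 to 2020-05-23), pushing the deadline to 2023-10-18.
None of the other events listed affects the running of the period under the stated rules.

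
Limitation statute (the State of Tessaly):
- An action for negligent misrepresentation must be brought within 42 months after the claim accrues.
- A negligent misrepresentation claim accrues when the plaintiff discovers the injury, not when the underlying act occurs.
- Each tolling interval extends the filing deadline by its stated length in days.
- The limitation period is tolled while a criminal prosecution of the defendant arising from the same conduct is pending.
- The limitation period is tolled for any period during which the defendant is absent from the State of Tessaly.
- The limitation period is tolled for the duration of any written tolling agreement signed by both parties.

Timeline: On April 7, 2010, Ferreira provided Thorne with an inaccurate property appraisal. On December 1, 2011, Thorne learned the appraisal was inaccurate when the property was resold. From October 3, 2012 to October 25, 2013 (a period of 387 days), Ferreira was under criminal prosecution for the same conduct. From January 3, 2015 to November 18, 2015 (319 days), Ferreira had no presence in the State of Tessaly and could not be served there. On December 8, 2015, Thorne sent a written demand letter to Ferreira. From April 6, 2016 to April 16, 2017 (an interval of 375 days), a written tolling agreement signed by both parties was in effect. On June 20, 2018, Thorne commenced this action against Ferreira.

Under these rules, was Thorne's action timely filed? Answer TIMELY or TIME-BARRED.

TIME-BARRED

Accrual is tied to discovery, so the period began on December 1, 2011 rather than on April 7, 2010 when the act occurred.
42 months from December 1, 2011 is June 1, 2015.
Because the pending criminal prosecution ran from October 3, 2012 to October 25, 2013, the deadline is extended by 387 days to June 22, 2016.
Because the defendant's absence from the jurisdiction ran from January 3, 2015 to November 18, 2015, the deadline is extended by 319 days to May 7, 2017.
Because the written tolling agreement ran from April 6, 2016 to April 16, 2017, the deadline is extended by 375 days to May 17, 2018.
Nothing else in the chronology tolls or restarts the period.
The June 20, 2018 filing falls after the May 17, 2018 deadline; the claim is time-barred.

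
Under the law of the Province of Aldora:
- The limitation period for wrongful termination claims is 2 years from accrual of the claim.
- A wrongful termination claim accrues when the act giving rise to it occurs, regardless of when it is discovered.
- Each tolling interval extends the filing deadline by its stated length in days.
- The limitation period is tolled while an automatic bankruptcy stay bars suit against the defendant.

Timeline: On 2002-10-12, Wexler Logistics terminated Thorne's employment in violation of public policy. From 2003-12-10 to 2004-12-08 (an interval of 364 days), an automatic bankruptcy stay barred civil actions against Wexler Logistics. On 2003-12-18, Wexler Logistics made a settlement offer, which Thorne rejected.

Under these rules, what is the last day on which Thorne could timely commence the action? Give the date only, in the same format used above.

2005-10-11

The claim accrued on 2002-10-12, the date of the act.
Adding the 2 years base period to 2002-10-12 gives a deadline of 2004-10-12, before any tolling.
The automatic bankruptcy stay from 2003-12-10 to 2004-12-08 tolled the period for 364 days, extending the deadline to 2005-10-11.
None of the other events listed affects the running of the period under the stated rules.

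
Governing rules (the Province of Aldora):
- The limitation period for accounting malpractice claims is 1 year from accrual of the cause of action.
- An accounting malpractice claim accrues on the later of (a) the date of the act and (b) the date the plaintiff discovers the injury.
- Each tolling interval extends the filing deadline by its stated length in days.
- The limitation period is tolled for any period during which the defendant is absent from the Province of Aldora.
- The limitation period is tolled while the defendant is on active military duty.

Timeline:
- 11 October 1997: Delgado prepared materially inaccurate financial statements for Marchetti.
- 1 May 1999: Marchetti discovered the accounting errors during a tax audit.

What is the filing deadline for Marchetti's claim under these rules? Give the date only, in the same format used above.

1 May 2000

Because discovery on 1 May 1999 post-dates the 11 October 1997 act, accrual under the later-of rule falls on 1 May 1999.
1 year from 1 May 1999 is 1 May 2000.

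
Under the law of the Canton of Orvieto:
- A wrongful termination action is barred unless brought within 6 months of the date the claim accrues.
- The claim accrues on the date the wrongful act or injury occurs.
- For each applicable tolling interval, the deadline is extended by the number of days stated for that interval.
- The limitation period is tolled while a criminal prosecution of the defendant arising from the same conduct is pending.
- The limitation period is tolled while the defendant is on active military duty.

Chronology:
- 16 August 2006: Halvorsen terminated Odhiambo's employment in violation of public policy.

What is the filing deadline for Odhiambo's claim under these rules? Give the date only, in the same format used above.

16 February 2007

The claim accrued on 16 August 2006, when the wrongful act occurred.
The untolled deadline — 6 months after 16 August 2006 — is 16 February 2007.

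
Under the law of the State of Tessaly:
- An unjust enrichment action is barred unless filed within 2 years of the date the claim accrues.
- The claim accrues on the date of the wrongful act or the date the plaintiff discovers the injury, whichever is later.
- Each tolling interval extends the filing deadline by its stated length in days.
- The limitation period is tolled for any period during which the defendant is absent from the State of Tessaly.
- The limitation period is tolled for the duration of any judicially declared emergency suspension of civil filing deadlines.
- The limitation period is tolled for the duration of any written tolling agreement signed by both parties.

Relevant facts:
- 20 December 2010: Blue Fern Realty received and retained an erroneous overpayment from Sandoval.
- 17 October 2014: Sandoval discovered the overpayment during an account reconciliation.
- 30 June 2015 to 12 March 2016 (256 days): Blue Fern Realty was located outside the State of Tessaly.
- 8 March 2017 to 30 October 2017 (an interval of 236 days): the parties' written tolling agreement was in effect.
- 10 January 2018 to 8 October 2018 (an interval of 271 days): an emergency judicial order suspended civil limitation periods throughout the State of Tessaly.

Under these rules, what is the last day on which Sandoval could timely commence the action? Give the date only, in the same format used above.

The claim accrued on 17 October 2014 — the later of the 20 December 2010 act and the 17 October 2014 discovery.
The untolled deadline — 2 years after 17 October 2014 — is 17 October 2016.
The period was tolled for 256 days by the defendant's absence from the jurisdiction (30 June 2015 to 12 March 2016), pushing the deadline to 30 June 2017.
The period was tolled for 236 days by the written tolling agreement (8 March 2017 to 30 October 2017), pushing the deadline to 21 February 2018.
The period was tolled for 271 days by the emergency suspension of filing deadlines (10 January 2018 to 8 October 2018), pushing the deadline to 19 November 2018.

19 November 2018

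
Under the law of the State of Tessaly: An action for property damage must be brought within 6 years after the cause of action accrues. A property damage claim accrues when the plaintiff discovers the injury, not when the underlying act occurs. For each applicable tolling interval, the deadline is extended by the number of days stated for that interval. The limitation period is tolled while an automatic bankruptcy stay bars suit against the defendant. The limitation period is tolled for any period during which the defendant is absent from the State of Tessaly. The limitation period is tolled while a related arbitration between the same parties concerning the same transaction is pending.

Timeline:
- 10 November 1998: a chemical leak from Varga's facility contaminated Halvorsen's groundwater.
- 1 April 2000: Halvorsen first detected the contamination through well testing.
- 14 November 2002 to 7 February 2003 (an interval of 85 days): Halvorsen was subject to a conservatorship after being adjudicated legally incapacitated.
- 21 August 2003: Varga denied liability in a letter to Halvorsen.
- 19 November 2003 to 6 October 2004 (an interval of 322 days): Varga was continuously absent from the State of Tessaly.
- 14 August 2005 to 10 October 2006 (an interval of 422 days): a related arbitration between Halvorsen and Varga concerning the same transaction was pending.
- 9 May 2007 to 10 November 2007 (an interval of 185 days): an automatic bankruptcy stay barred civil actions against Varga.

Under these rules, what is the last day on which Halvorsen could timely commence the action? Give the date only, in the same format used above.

Under the discovery rule, the claim accrued on 1 April 2000, when Halvorsen discovered the injury — not on the 10 November 1998 date of the underlying act.
6 years from 1 April 2000 is 1 April 2006.
The defendant's absence from the jurisdiction from 19 November 2003 to 6 October 2004 tolled the period for 322 days, extending the deadline to 17 February 2007.
The pending related arbitration from 14 August 2005 to 10 October 2006 tolled the period for 422 days, extending the deadline to 14 April 2008.
Because the automatic bankruptcy stay ran from 9 May 2007 to 10 November 2007, the deadline is extended by 185 days to 16 October 2008.
The plaintiff's legal incapacity from 14 November 2002 to 7 February 2003 does not toll the period, because no stated rule makes the plaintiff's incapacity a tolling event.
The other events in the timeline have no effect on the limitation period under the stated rules.

16 October 2008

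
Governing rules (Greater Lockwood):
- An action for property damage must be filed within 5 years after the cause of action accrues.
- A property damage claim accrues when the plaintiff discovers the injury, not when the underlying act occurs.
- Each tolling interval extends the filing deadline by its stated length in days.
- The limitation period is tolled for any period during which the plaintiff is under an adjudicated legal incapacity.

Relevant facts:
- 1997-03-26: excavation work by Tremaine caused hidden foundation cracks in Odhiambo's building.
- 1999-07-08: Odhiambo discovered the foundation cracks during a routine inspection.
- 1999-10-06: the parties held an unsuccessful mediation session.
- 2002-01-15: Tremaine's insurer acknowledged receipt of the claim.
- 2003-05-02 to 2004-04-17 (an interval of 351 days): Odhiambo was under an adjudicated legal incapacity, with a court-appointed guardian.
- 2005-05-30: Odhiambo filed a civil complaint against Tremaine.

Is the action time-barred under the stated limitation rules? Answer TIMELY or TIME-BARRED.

TIMELY

Accrual is tied to discovery, so the period began on 1999-07-08 rather than on 1997-03-26 when the act occurred.
5 years from 1999-07-08 is 2004-07-08.
The plaintiff's legal incapacity from 2003-05-02 to 2004-04-17 tolled the period for 351 days, extending the deadline to 2005-06-24.
None of the other events listed affects the running of the period under the stated rules.
The 2005-05-30 filing precedes the 2005-06-24 deadline; the claim is timely.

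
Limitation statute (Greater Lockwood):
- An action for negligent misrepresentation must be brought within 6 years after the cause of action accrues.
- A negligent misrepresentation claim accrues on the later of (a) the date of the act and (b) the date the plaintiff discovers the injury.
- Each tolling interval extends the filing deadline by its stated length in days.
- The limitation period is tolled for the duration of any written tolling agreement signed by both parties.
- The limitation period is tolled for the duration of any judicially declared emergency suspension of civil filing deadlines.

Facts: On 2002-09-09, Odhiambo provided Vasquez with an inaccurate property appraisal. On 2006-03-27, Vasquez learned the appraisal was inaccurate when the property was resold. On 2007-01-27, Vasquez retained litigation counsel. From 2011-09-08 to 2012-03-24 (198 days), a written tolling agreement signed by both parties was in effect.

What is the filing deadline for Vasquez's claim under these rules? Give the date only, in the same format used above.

The claim accrued on 2006-03-27 — the later of the 2002-09-09 act and the 2006-03-27 discovery.
Adding the 6 years base period to 2006-03-27 gives a deadline of 2012-03-27, before any tolling.
Because the written tolling agreement ran from 2011-09-08 to 2012-03-24, the deadline is extended by 198 days to 2012-10-11.
The other events in the timeline have no effect on the limitation period under the stated rules.

2012-10-11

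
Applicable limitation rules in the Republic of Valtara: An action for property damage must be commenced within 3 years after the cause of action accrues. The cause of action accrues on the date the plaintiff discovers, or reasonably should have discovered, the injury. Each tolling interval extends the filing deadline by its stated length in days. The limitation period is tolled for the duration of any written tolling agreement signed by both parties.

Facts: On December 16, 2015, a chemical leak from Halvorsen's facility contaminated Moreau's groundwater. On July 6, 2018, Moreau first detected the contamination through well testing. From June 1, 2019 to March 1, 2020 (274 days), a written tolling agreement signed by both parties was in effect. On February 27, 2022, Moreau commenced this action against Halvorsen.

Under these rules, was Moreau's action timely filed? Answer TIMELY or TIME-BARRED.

Under the discovery rule, the claim accrued on July 6, 2018, when Moreau discovered the injury — not on the December 16, 2015 date of the underlying act.
Adding the 3 years base period to July 6, 2018 gives a deadline of July 6, 2021, before any tolling.
The period was tolled for 274 days by the written tolling agreement (June 1, 2019 to March 1, 2020), pushing the deadline to April 6, 2022.
Moreau filed on February 27, 2022, before the April 6, 2022 deadline, so the action is timely.

TIMELY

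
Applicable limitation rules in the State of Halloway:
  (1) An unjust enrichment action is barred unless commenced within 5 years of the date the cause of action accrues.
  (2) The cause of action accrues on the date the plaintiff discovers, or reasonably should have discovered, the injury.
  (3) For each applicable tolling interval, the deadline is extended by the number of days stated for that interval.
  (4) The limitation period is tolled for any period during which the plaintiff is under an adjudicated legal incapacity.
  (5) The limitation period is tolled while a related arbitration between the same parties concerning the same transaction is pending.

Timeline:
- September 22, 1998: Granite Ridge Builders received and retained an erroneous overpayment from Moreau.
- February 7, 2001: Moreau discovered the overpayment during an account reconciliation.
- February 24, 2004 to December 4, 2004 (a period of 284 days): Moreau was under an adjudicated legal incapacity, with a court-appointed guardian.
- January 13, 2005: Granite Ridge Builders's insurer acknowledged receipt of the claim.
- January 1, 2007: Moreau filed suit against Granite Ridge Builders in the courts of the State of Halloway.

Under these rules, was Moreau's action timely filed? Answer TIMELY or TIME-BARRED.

TIME-BARRED

The claim did not accrue until Moreau discovered the injury on February 7, 2001; the September 22, 1998 act date does not start the clock under the stated rule.
5 years from February 7, 2001 is February 7, 2006.
The plaintiff's legal incapacity from February 24, 2004 to December 4, 2004 tolled the period for 284 days, extending the deadline to November 18, 2006.
None of the other events listed affects the running of the period under the stated rules.
The January 1, 2007 filing falls after the November 18, 2006 deadline; the claim is time-barred.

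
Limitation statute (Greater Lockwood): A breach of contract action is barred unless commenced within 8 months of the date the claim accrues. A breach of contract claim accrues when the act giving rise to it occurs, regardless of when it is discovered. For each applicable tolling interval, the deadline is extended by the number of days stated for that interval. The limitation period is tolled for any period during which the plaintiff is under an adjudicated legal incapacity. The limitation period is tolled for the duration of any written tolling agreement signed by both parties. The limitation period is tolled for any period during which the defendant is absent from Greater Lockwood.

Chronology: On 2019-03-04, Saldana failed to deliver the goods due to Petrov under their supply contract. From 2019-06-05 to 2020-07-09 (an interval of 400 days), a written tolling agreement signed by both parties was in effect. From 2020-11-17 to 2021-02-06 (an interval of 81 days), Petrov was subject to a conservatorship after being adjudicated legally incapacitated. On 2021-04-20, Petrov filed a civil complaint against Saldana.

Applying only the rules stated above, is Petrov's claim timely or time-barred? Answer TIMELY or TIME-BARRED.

The claim accrued on 2019-03-04, the date of the act.
Adding the 8 months base period to 2019-03-04 gives a deadline of 2019-11-04, before any tolling.
Because the written tolling agreement ran from 2019-06-05 to 2020-07-09, the deadline is extended by 400 days to 2020-12-08.
Because the plaintiff's legal incapacity ran from 2020-11-17 to 2021-02-06, the deadline is extended by 81 days to 2021-02-27.
Filing on 2021-04-20 missed the 2021-02-27 deadline — the action is time-barred.

TIME-BARRED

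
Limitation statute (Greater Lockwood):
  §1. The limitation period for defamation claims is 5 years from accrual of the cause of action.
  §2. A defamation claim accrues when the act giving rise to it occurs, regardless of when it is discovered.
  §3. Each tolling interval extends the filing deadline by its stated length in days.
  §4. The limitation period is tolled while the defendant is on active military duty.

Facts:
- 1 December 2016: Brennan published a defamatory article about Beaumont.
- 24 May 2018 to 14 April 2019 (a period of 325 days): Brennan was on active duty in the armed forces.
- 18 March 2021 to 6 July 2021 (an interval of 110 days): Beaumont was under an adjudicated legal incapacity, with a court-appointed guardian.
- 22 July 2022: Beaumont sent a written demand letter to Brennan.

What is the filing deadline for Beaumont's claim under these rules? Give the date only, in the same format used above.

The cause of action accrued on 1 December 2016, the date of the act.
5 years from 1 December 2016 is 1 December 2021.
Because the defendant's active military service ran from 24 May 2018 to 14 April 2019, the deadline is extended by 325 days to 22 October 2022.
The plaintiff's legal incapacity from 18 March 2021 to 6 July 2021 does not toll the period, because no stated rule makes the plaintiff's incapacity a tolling event.
The other events in the timeline have no effect on the limitation period under the stated rules.

22 October 2022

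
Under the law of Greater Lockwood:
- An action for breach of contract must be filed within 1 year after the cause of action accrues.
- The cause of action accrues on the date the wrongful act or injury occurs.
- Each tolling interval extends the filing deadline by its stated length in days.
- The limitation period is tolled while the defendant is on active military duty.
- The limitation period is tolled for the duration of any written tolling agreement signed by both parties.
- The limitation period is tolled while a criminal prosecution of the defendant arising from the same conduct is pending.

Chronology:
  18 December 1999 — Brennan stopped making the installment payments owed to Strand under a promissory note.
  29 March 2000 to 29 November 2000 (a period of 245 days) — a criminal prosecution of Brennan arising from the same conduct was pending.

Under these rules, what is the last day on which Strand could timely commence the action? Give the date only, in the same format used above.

20 August 2001

The claim accrued on 18 December 1999, when the wrongful act occurred.
The untolled deadline — 1 year after 18 December 1999 — is 18 December 2000.
The pending criminal prosecution from 29 March 2000 to 29 November 2000 tolled the period for 245 days, extending the deadline to 20 August 2001.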